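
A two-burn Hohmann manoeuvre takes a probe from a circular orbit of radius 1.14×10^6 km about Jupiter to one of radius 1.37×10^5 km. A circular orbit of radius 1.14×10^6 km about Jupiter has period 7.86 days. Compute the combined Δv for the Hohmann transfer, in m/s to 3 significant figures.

From Kepler's third law T² = 4π²r³/μ at r = 1.14×10^6 km, T = 7.86 days = 7.86 × 86400 s = 6.79104×10^5 s: μ = 4π²r³/T² = 1.26824×10^8 km³/s².
Transfer-ellipse semi-major axis a_t = (r₁ + r₂)/2 = (1.140×10^6 + 1.370×10^5)/2 = 6.385×10^5 km.
At r₁ the circular-orbit speed is v₁ = √(μ/r₁) = 10.5475 km/s.
On the transfer ellipse at r₁, vis-viva equation gives v_a = √[μ(2/r₁ − 1/a_t)] = 4.88572 km/s.
First burn Δv₁ = |v_a − v₁| = 5.662 km/s.
Circular speed at r₂: v₂ = √(μ/r₂) = 30.426 km/s.
Transfer-orbit speed at r₂: v_p = √[μ(2/r₂ − 1/a_t)] = 40.655 km/s.
Second burn Δv₂ = |v₂ − v_p| = 10.23 km/s.
Δv = Δv₁ + Δv₂ = 5.662 + 10.23 = 15.89 km/s.

Δv = 15900 m/s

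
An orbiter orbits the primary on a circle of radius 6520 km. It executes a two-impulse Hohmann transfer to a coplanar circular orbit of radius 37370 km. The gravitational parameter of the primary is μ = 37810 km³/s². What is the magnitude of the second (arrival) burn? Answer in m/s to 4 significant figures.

Δv₂ = 457.6 m/s

Transfer-ellipse semi-major axis a_t = (r₁ + r₂)/2 = (6520 + 37370)/2 = 21945 km.
Circular speed at r = 37370 km: v_c = √(μ/r) = 1.0059 km/s.
Vis-viva on the transfer ellipse at r = 37370 km gives v_t = √[μ(2/r − 1/a_t)] = 0.54827 km/s.
Δv₂ = |v_t − v_c| = |0.54827 − 1.0059| = 0.4576 km/s.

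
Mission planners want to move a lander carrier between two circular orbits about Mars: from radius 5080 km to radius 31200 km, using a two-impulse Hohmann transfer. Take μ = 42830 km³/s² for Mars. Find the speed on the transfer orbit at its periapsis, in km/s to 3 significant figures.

v = 3.81 km/s

Semi-major axis of the transfer orbit: a_t = (5080 + 31200)/2 = 18140 km.
The periapsis of the transfer ellipse is at r = 5080 km.
From the vis-viva equation, v = √[μ(2/r − 1/a_t)] = 3.808 km/s.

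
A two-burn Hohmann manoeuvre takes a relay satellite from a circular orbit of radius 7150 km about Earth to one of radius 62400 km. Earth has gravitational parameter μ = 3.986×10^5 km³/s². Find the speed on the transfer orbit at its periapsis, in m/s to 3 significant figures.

v = 10000 m/s

Transfer-ellipse semi-major axis a_t = (r₁ + r₂)/2 = (7150 + 62400)/2 = 34775 km.
At periapsis, r = 7150 km.
From the vis-viva equation, v = √[μ(2/r − 1/a_t)] = 10.00 km/s.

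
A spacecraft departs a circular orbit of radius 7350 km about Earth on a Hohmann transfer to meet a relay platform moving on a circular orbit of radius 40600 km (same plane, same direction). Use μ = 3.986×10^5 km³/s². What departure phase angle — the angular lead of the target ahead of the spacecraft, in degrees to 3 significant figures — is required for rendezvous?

φ = 98.3°

The Hohmann ellipse has a_t = (r₁ + r₂)/2 = 23975 km.
The half-period of the transfer ellipse is t = π√(a_t³/μ) = 18472 s.
Target angular speed ω₂ = √(μ/r₂³) = 7.7176×10^-5 rad/s.
Angle swept by the target during transfer: ω₂·t = 1.4256 rad = 81.68°.
The spacecraft traverses 180° on the transfer ellipse, so the target must lead by 180° − 81.68° = 98.3°.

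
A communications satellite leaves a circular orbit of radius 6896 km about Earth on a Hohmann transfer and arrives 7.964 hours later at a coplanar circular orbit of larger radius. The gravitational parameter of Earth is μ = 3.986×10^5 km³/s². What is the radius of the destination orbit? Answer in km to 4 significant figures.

r₂ = 57380 km

Transfer time t = 7.964 hours = 28670.4 s, and t = π√(a_t³/μ).
So a_t = (μ t²/π²)^(1/3) = (3.986×10^5 × (28670.4)² / π²)^(1/3) = 32139 km.
Since a_t = (r₁ + r₂)/2, r₂ = 2a_t − r₁ = 2×32139 − 6896 = 57382 km.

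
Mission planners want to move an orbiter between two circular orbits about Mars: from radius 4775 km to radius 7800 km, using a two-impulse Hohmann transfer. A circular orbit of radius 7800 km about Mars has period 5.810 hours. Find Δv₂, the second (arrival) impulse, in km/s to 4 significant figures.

Δv₂ = 0.3012 km/s

From Kepler's third law T² = 4π²r³/μ at r = 7800 km, T = 5.810 hours = 5.810 × 3600 s = 20916 s: μ = 4π²r³/T² = 42823.9 km³/s².
Transfer-ellipse semi-major axis a_t = (r₁ + r₂)/2 = (4775 + 7800)/2 = 6287.5 km.
Circular speed at r = 7800 km: v_c = √(μ/r) = 2.3431 km/s.
Vis-viva on the transfer ellipse at r = 7800 km gives v_t = √[μ(2/r − 1/a_t)] = 2.0419 km/s.
Δv₂ = |v_t − v_c| = |2.0419 − 2.3431| = 0.3012 km/s.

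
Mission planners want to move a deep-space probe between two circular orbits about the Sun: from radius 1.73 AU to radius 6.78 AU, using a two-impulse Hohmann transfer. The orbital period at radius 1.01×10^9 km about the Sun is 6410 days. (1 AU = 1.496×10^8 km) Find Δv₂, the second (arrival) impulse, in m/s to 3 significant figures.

Δv₂ = 4140 m/s

From Kepler's third law T² = 4π²r³/μ at r = 1.01×10^9 km, T = 6410 days = 6410 × 86400 s = 5.53824×10^8 s: μ = 4π²r³/T² = 1.32611×10^11 km³/s².
In km: r₁ = 1.73 × 1.496×10^8 = 2.58808×10^8 km; r₂ = 6.78 × 1.496×10^8 = 1.014288×10^9 km.
The Hohmann ellipse has a_t = (r₁ + r₂)/2 = 6.36548×10^8 km.
Circular speed at r = 1.014288×10^9 km: v_c = √(μ/r) = 11.434 km/s.
Vis-viva on the transfer ellipse at r = 1.014288×10^9 km gives v_t = √[μ(2/r − 1/a_t)] = 7.2909 km/s.
Δv₂ = |v_t − v_c| = |7.2909 − 11.434| = 4.143 km/s.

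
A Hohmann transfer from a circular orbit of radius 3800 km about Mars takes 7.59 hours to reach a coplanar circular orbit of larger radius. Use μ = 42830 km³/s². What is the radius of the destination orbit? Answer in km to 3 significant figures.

Transfer time t = 7.59 hours = 27324 s, and t = π√(a_t³/μ).
So a_t = (μ t²/π²)^(1/3) = (42830 × (27324)² / π²)^(1/3) = 14797 km.
Since a_t = (r₁ + r₂)/2, r₂ = 2a_t − r₁ = 2×14797 − 3800 = 25794 km.

r₂ = 25800 km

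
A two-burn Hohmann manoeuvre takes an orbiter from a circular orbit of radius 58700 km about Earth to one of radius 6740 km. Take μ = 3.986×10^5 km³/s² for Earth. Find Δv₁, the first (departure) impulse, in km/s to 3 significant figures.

Semi-major axis of the transfer orbit: a_t = (58700 + 6740)/2 = 32720 km.
Circular speed at r = 58700 km: v_c = √(μ/r) = 2.606 km/s.
Transfer-orbit speed at the same r (vis-viva, a = a_t): v_t = √[μ(2/r − 1/a_t)] = 1.183 km/s.
Δv₁ = |v_t − v_c| = |1.183 − 2.606| = 1.423 km/s.

Δv₁ = 1.42 km/s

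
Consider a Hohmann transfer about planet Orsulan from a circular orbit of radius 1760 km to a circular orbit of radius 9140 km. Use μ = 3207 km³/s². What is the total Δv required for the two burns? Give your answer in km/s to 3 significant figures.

Δv = 0.654 km/s

Semi-major axis of the transfer orbit: a_t = (1760 + 9140)/2 = 5450 km.
Circular speed at r₁: v₁ = √(μ/r₁) = √(3207/1760) = 1.349874 km/s.
Transfer-orbit speed at r₁ (vis-viva): v_p = √[μ(2/r₁ − 1/a_t)] = 1.748107 km/s.
First burn Δv₁ = |v_p − v₁| = 0.39823 km/s.
Circular speed at r₂: v₂ = √(μ/r₂) = 0.59235 km/s.
Transfer-orbit speed at r₂: v_a = √[μ(2/r₂ − 1/a_t)] = 0.33662 km/s.
Second burn Δv₂ = |v₂ − v_a| = 0.25573 km/s.
Total Δv = Δv₁ + Δv₂ = 0.6540 km/s.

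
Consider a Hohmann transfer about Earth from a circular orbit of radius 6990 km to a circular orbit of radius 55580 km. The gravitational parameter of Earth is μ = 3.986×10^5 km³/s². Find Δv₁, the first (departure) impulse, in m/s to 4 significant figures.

Transfer-ellipse semi-major axis a_t = (r₁ + r₂)/2 = (6990 + 55580)/2 = 31285 km.
Circular speed at r = 6990 km: v_c = √(μ/r) = 7.5514 km/s.
Transfer-orbit speed at the same r (vis-viva, a = a_t): v_t = √[μ(2/r − 1/a_t)] = 10.065 km/s.
Δv₁ = |v_t − v_c| = |10.065 − 7.5514| = 2.514 km/s.

Δv₁ = 2514 m/s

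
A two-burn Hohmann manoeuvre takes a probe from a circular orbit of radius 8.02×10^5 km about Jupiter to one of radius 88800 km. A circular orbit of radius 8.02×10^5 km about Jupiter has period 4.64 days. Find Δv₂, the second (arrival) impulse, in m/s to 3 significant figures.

From Kepler's third law T² = 4π²r³/μ at r = 8.02×10^5 km, T = 4.64 days = 4.64 × 86400 s = 4.00896×10^5 s: μ = 4π²r³/T² = 1.26712×10^8 km³/s².
Semi-major axis of the transfer orbit: a_t = (8.020×10^5 + 88800)/2 = 4.454×10^5 km.
On the circular orbit at r = 88800 km, v_c = √(μ/r) = 37.775 km/s.
Transfer-orbit speed at the same r (vis-viva, a = a_t): v_t = √[μ(2/r − 1/a_t)] = 50.689 km/s.
Δv₂ = |v_t − v_c| = |50.689 − 37.775| = 12.91 km/s.

Δv₂ = 12900 m/s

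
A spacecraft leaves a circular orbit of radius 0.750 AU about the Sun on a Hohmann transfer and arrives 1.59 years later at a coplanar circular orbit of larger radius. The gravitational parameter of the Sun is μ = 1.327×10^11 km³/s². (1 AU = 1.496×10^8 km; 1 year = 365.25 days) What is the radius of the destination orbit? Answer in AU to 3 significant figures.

r₂ = 3.57 AU

In km: r₁ = 0.750 × 1.496×10^8 = 1.122×10^8 km.
Transfer time t = 1.59 years × 365.25 × 86400 s = 5.0176584×10^7 s, and t = π√(a_t³/μ).
So a_t = (μ t²/π²)^(1/3) = (1.327×10^11 × (5.0176584×10^7)² / π²)^(1/3) = 3.2349×10^8 km.
Since a_t = (r₁ + r₂)/2, r₂ = 2a_t − r₁ = 2×3.2349×10^8 − 1.122×10^8 = 5.3478×10^8 km.
In AU: r₂ = 5.3478×10^8 / 1.496×10^8 = 3.57 AU.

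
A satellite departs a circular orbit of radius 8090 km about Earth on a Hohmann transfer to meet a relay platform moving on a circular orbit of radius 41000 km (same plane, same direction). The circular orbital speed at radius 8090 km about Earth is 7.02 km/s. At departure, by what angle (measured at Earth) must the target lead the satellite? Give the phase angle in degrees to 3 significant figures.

From the circular-orbit relation v² = μ/r at r = 8090 km: μ = v²r = (7.02)² × 8090 = 3.98678×10^5 km³/s².
The Hohmann ellipse has a_t = (r₁ + r₂)/2 = 24545 km.
Transfer time t = π√(a_t³/μ) = 19133 s.
Target angular speed ω₂ = √(μ/r₂³) = 7.6056×10^-5 rad/s.
Angle swept by the target during transfer: ω₂·t = 1.4552 rad = 83.38°.
The satellite traverses 180° on the transfer ellipse, so the target must lead by 180° − 83.38° = 96.6°.

φ = 96.6°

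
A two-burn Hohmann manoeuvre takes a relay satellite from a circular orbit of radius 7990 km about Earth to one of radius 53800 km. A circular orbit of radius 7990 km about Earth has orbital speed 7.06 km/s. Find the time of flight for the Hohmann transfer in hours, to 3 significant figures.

From the circular-orbit relation v² = μ/r at r = 7990 km: μ = v²r = (7.06)² × 7990 = 3.98250×10^5 km³/s².
Semi-major axis of the transfer orbit: a_t = (7990 + 53800)/2 = 30895 km.
By Kepler's third law the transfer-orbit period is T = 2π√(a_t³/μ), so t = T/2 = 27030 s.
Converting: 27030 s ÷ 3600 s/hour = 7.51 hours.

t = 7.51 hours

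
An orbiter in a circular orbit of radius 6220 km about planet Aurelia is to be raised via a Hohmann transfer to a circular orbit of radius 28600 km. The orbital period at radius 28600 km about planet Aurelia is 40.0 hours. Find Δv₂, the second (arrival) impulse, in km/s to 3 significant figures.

Δv₂ = 0.502 km/s

From Kepler's third law T² = 4π²r³/μ at r = 28600 km, T = 40.0 hours = 40.0 × 3600 s = 1.440×10^5 s: μ = 4π²r³/T² = 44538.2 km³/s².
Semi-major axis of the transfer orbit: a_t = (6220 + 28600)/2 = 17410 km.
On the circular orbit at r = 28600 km, v_c = √(μ/r) = 1.2479 km/s.
Transfer-orbit speed at the same r (vis-viva, a = a_t): v_t = √[μ(2/r − 1/a_t)] = 0.74590 km/s.
Δv₂ = |v_t − v_c| = |0.74590 − 1.2479| = 0.5020 km/s.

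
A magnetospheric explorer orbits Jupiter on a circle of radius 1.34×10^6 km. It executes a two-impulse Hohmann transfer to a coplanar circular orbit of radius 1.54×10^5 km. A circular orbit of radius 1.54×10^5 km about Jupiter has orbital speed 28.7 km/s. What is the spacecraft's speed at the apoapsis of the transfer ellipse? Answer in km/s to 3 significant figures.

v = 4.42 km/s

From the circular-orbit relation v² = μ/r at r = 1.54×10^5 km: μ = v²r = (28.7)² × 1.54×10^5 = 1.26848×10^8 km³/s².
Transfer-ellipse semi-major axis a_t = (r₁ + r₂)/2 = (1.340×10^6 + 1.540×10^5)/2 = 7.470×10^5 km.
At apoapsis, r = 1.340×10^6 km.
Applying v² = μ(2/r − 1/a_t): v = 4.418 km/s.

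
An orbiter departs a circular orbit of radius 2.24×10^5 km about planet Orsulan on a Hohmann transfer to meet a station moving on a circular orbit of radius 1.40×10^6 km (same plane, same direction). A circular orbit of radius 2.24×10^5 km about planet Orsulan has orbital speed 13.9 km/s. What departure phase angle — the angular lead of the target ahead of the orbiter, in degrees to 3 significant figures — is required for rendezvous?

From the circular-orbit relation v² = μ/r at r = 2.24×10^5 km: μ = v²r = (13.9)² × 2.24×10^5 = 4.32790×10^7 km³/s².
Transfer-ellipse semi-major axis a_t = (r₁ + r₂)/2 = (2.240×10^5 + 1.400×10^6)/2 = 8.120×10^5 km.
The half-period of the transfer ellipse is t = π√(a_t³/μ) = 3.4942×10^5 s.
Target angular speed ω₂ = √(μ/r₂³) = 3.9714×10^-6 rad/s.
Angle swept by the target during transfer: ω₂·t = 1.3877 rad = 79.51°.
The orbiter traverses 180° on the transfer ellipse, so the target must lead by 180° − 79.51° = 100°.

φ = 100°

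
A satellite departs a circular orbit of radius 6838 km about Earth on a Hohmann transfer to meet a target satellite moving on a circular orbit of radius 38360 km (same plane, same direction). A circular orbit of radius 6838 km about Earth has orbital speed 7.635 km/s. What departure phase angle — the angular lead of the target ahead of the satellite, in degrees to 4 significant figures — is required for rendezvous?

φ = 98.61°

From the circular-orbit relation v² = μ/r at r = 6838 km: μ = v²r = (7.635)² × 6838 = 3.98609×10^5 km³/s².
Transfer-ellipse semi-major axis a_t = (r₁ + r₂)/2 = (6838 + 38360)/2 = 22599 km.
Transfer time t = π√(a_t³/μ) = 16905 s.
The target's mean motion on its circular orbit is ω₂ = √(μ/r₂³) = 8.4034×10^-5 rad/s.
Angle swept by the target during transfer: ω₂·t = 1.4206 rad = 81.39°.
The satellite traverses 180° on the transfer ellipse, so the target must lead by 180° − 81.39° = 98.61°.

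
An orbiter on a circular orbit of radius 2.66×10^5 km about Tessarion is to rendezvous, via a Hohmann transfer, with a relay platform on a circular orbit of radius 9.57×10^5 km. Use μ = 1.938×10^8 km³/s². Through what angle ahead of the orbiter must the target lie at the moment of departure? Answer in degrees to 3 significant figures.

Transfer-ellipse semi-major axis a_t = (r₁ + r₂)/2 = (2.660×10^5 + 9.570×10^5)/2 = 6.115×10^5 km.
The half-period of the transfer ellipse is t = π√(a_t³/μ) = 1.0791×10^5 s.
Target angular speed ω₂ = √(μ/r₂³) = 1.4870×10^-5 rad/s.
Angle swept by the target during transfer: ω₂·t = 1.6046 rad = 91.94°.
The orbiter traverses 180° on the transfer ellipse, so the target must lead by 180° − 91.94° = 88.1°.

φ = 88.1°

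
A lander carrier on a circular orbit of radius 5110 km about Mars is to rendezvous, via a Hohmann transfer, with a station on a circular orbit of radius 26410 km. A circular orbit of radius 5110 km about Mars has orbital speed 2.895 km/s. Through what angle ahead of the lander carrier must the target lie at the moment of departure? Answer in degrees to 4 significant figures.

From the circular-orbit relation v² = μ/r at r = 5110 km: μ = v²r = (2.895)² × 5110 = 42827.0 km³/s².
Semi-major axis of the transfer orbit: a_t = (5110 + 26410)/2 = 15760 km.
The half-period of the transfer ellipse is t = π√(a_t³/μ) = 30035 s.
The target's mean motion on its circular orbit is ω₂ = √(μ/r₂³) = 4.8218×10^-5 rad/s.
Angle swept by the target during transfer: ω₂·t = 1.4482 rad = 82.98°.
Arrival is 180° from departure on the ellipse, so φ = 180° − 82.98° = 97.02°.

φ = 97.02°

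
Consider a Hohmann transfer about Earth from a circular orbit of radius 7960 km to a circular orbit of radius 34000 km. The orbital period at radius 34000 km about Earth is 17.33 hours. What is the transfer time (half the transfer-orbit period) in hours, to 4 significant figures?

From Kepler's third law T² = 4π²r³/μ at r = 34000 km, T = 17.33 hours = 17.33 × 3600 s = 62388 s: μ = 4π²r³/T² = 3.98652×10^5 km³/s².
Transfer-ellipse semi-major axis a_t = (r₁ + r₂)/2 = (7960 + 34000)/2 = 20980 km.
Transfer time t = π√(a_t³/μ) = π√((20980)³ / 3.98652×10^5) = 15120 s.
Converting: 15120 s ÷ 3600 s/hour = 4.200 hours.

t = 4.200 hours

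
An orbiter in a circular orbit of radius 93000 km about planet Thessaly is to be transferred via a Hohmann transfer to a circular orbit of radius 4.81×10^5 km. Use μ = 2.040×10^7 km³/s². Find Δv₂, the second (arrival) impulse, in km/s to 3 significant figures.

Δv₂ = 2.81 km/s

The Hohmann ellipse has a_t = (r₁ + r₂)/2 = 2.870×10^5 km.
Circular speed at r = 4.810×10^5 km: v_c = √(μ/r) = 6.512 km/s.
Transfer-orbit speed at the same r (vis-viva, a = a_t): v_t = √[μ(2/r − 1/a_t)] = 3.707 km/s.
Δv₂ = |v_t − v_c| = |3.707 − 6.512| = 2.805 km/s.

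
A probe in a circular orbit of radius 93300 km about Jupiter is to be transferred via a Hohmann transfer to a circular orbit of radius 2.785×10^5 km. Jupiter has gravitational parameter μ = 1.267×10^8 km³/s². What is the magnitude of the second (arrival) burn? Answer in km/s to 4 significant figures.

Δv₂ = 6.219 km/s

Semi-major axis of the transfer orbit: a_t = (93300 + 2.785×10^5)/2 = 1.859×10^5 km.
Circular speed at r = 2.785×10^5 km: v_c = √(μ/r) = 21.329 km/s.
Transfer-orbit speed at the same r (vis-viva, a = a_t): v_t = √[μ(2/r − 1/a_t)] = 15.110 km/s.
Δv₂ = |v_t − v_c| = |15.110 − 21.329| = 6.219 km/s.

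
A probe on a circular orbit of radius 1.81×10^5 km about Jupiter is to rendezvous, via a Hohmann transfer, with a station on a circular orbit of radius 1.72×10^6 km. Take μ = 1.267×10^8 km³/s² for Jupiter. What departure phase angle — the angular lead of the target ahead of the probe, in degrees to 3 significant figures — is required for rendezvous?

φ = 106°

Transfer-ellipse semi-major axis a_t = (r₁ + r₂)/2 = (1.810×10^5 + 1.720×10^6)/2 = 9.505×10^5 km.
Transfer time t = π√(a_t³/μ) = 2.58636×10^5 s.
Target angular speed ω₂ = √(μ/r₂³) = 4.98994×10^-6 rad/s.
Angle swept by the target during transfer: ω₂·t = 1.29058 rad = 73.94°.
Arrival is 180° from departure on the ellipse, so φ = 180° − 73.94° = 106°.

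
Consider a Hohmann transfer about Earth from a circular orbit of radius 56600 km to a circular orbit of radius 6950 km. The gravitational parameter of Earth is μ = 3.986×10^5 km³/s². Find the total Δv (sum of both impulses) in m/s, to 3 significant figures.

Δv = 3950 m/s

Semi-major axis of the transfer orbit: a_t = (56600 + 6950)/2 = 31775 km.
At r₁ the circular-orbit speed is v₁ = √(μ/r₁) = 2.654 km/s.
Transfer-orbit speed at r₁ (vis-viva): v_a = √[μ(2/r₁ − 1/a_t)] = 1.241 km/s.
First burn Δv₁ = |v_a − v₁| = 1.413 km/s.
At r₂, v₂ = √(μ/r₂) = 7.5731 km/s.
Transfer-orbit speed at r₂: v_p = √[μ(2/r₂ − 1/a_t)] = 10.107 km/s.
Second burn Δv₂ = |v₂ − v_p| = 2.534 km/s.
Total Δv = Δv₁ + Δv₂ = 3.947 km/s.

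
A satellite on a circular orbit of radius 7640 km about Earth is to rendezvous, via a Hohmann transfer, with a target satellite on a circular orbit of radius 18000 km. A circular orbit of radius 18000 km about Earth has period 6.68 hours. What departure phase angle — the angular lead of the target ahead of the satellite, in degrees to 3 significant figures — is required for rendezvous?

φ = 71.8°

From Kepler's third law T² = 4π²r³/μ at r = 18000 km, T = 6.68 hours = 6.68 × 3600 s = 24048 s: μ = 4π²r³/T² = 3.98125×10^5 km³/s².
Semi-major axis of the transfer orbit: a_t = (7640 + 18000)/2 = 12820 km.
The half-period of the transfer ellipse is t = π√(a_t³/μ) = 7227 s.
The target's mean motion on its circular orbit is ω₂ = √(μ/r₂³) = 2.613×10^-4 rad/s.
Angle swept by the target during transfer: ω₂·t = 1.888 rad = 108.2°.
The satellite traverses 180° on the transfer ellipse, so the target must lead by 180° − 108.2° = 71.8°.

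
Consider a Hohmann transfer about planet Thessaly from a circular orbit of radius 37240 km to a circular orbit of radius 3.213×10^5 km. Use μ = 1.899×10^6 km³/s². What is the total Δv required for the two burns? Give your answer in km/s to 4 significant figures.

Transfer-ellipse semi-major axis a_t = (r₁ + r₂)/2 = (37240 + 3.213×10^5)/2 = 1.7927×10^5 km.
At r₁ the circular-orbit speed is v₁ = √(μ/r₁) = 7.141 km/s.
On the transfer ellipse at r₁, v² = μ(2/r − 1/a) gives v_p = √[μ(2/r₁ − 1/a_t)] = 9.560 km/s.
First burn Δv₁ = |v_p − v₁| = 2.419 km/s.
At r₂, v₂ = √(μ/r₂) = 2.431 km/s.
Transfer-orbit speed at r₂: v_a = √[μ(2/r₂ − 1/a_t)] = 1.108 km/s.
Second burn Δv₂ = |v₂ − v_a| = 1.323 km/s.
Δv = Δv₁ + Δv₂ = 2.419 + 1.323 = 3.742 km/s.

Δv = 3.742 km/s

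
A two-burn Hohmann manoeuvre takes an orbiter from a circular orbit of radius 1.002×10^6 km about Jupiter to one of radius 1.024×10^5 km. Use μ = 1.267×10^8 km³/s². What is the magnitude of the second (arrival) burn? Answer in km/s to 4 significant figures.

Δv₂ = 12.21 km/s

The Hohmann ellipse has a_t = (r₁ + r₂)/2 = 5.522×10^5 km.
On the circular orbit at r = 1.024×10^5 km, v_c = √(μ/r) = 35.175 km/s.
Vis-viva on the transfer ellipse at r = 1.024×10^5 km gives v_t = √[μ(2/r − 1/a_t)] = 47.383 km/s.
Δv₂ = |v_t − v_c| = |47.383 − 35.175| = 12.21 km/s.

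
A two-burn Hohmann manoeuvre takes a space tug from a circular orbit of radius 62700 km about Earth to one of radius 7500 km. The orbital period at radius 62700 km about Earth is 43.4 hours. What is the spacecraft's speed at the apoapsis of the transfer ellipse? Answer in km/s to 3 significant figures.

v = 1.17 km/s

From Kepler's third law T² = 4π²r³/μ at r = 62700 km, T = 43.4 hours = 43.4 × 3600 s = 1.5624×10^5 s: μ = 4π²r³/T² = 3.98637×10^5 km³/s².
Semi-major axis of the transfer orbit: a_t = (62700 + 7500)/2 = 35100 km.
The apoapsis of the transfer ellipse is at r = 62700 km.
Vis-viva: v = √[μ(2/r − 1/a_t)] = √[3.98637×10^5 × (2/62700 − 1/35100)] = 1.166 km/s.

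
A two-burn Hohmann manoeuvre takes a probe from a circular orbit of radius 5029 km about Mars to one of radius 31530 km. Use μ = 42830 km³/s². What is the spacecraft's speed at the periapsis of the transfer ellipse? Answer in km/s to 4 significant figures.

Transfer-ellipse semi-major axis a_t = (r₁ + r₂)/2 = (5029 + 31530)/2 = 18279.5 km.
The periapsis of the transfer ellipse is at r = 5029 km.
Applying v² = μ(2/r − 1/a_t): v = 3.833 km/s.

v = 3.833 km/s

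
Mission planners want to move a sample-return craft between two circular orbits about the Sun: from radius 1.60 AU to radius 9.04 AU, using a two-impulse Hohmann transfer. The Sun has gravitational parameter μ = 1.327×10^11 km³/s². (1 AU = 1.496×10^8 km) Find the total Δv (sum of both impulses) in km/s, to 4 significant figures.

In km: r₁ = 1.60 × 1.496×10^8 = 2.3936×10^8 km; r₂ = 9.04 × 1.496×10^8 = 1.352384×10^9 km.
The Hohmann ellipse has a_t = (r₁ + r₂)/2 = 7.95872×10^8 km.
Circular speed at r₁: v₁ = √(μ/r₁) = √(1.327×10^11/2.3936×10^8) = 23.546 km/s.
Transfer-orbit speed at r₁ (v² = μ(2/r − 1/a)): v_p = √[μ(2/r₁ − 1/a_t)] = 30.693 km/s.
First burn Δv₁ = |v_p − v₁| = 7.147 km/s.
Circular speed at r₂: v₂ = √(μ/r₂) = 9.9057 km/s.
Transfer-orbit speed at r₂: v_a = √[μ(2/r₂ − 1/a_t)] = 5.4324 km/s.
Second burn Δv₂ = |v₂ − v_a| = 4.473 km/s.
Δv = Δv₁ + Δv₂ = 7.147 + 4.473 = 11.62 km/s.

Δv = 11.62 km/s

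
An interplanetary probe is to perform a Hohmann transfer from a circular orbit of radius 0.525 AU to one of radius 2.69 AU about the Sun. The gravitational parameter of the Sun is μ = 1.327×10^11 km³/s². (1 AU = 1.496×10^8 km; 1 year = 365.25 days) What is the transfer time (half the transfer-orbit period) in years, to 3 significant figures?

In km: r₁ = 0.525 × 1.496×10^8 = 7.854×10^7 km; r₂ = 2.69 × 1.496×10^8 = 4.02424×10^8 km.
Transfer-ellipse semi-major axis a_t = (r₁ + r₂)/2 = (7.854×10^7 + 4.02424×10^8)/2 = 2.40482×10^8 km.
By Kepler's third law the transfer-orbit period is T = 2π√(a_t³/μ), so t = T/2 = 3.216×10^7 s.
Converting: 3.216×10^7 s ÷ 3.15576×10^7 s/year (365.25 × 86400) = 1.02 years.

t = 1.02 years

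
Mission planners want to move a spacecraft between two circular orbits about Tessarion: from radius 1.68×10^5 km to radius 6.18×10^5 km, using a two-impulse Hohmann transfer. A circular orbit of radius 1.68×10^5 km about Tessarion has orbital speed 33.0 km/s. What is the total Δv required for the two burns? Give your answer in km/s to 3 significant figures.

From the circular-orbit relation v² = μ/r at r = 1.68×10^5 km: μ = v²r = (33.0)² × 1.68×10^5 = 1.82952×10^8 km³/s².
Semi-major axis of the transfer orbit: a_t = (1.680×10^5 + 6.180×10^5)/2 = 3.930×10^5 km.
Circular speed at r₁: v₁ = √(μ/r₁) = √(1.82952×10^8/1.680×10^5) = 33.000 km/s.
On the transfer ellipse at r₁, v² = μ(2/r − 1/a) gives v_p = √[μ(2/r₁ − 1/a_t)] = 41.382 km/s.
First burn Δv₁ = |v_p − v₁| = 8.382 km/s.
At r₂, v₂ = √(μ/r₂) = 17.2058 km/s.
Transfer-orbit speed at r₂: v_a = √[μ(2/r₂ − 1/a_t)] = 11.2495 km/s.
Second burn Δv₂ = |v₂ − v_a| = 5.956 km/s.
Δv = Δv₁ + Δv₂ = 8.382 + 5.956 = 14.34 km/s.

Δv = 14.3 km/s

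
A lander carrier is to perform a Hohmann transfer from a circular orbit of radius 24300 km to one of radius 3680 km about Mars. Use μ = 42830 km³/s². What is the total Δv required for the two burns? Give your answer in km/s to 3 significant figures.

The Hohmann ellipse has a_t = (r₁ + r₂)/2 = 13990 km.
At r₁ the circular-orbit speed is v₁ = √(μ/r₁) = 1.32761 km/s.
On the transfer ellipse at r₁, v² = μ(2/r − 1/a) gives v_a = √[μ(2/r₁ − 1/a_t)] = 0.680904 km/s.
First burn Δv₁ = |v_a − v₁| = 0.64671 km/s.
Circular speed at r₂: v₂ = √(μ/r₂) = 3.4115 km/s.
Transfer-orbit speed at r₂: v_p = √[μ(2/r₂ − 1/a_t)] = 4.4962 km/s.
Second burn Δv₂ = |v₂ − v_p| = 1.0847 km/s.
Total Δv = Δv₁ + Δv₂ = 1.731 km/s.

Δv = 1.73 km/s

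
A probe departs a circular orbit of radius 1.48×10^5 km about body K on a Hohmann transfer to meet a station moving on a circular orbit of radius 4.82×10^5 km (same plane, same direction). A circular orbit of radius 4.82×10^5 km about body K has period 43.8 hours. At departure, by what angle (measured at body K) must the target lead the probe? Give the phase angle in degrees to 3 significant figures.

From Kepler's third law T² = 4π²r³/μ at r = 4.82×10^5 km, T = 43.8 hours = 43.8 × 3600 s = 1.5768×10^5 s: μ = 4π²r³/T² = 1.77806×10^8 km³/s².
Semi-major axis of the transfer orbit: a_t = (1.480×10^5 + 4.820×10^5)/2 = 3.150×10^5 km.
The half-period of the transfer ellipse is t = π√(a_t³/μ) = 41650 s.
Target angular speed ω₂ = √(μ/r₂³) = 3.985×10^-5 rad/s.
Angle swept by the target during transfer: ω₂·t = 1.6598 rad = 95.10°.
The probe traverses 180° on the transfer ellipse, so the target must lead by 180° − 95.10° = 84.9°.

φ = 84.9°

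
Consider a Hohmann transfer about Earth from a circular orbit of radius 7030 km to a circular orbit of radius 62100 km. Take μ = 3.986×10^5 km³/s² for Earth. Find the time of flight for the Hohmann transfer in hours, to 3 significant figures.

t = 8.88 hours

Transfer-ellipse semi-major axis a_t = (r₁ + r₂)/2 = (7030 + 62100)/2 = 34565 km.
By Kepler's third law the transfer-orbit period is T = 2π√(a_t³/μ), so t = T/2 = 31980 s.
Converting: 31980 s ÷ 3600 s/hour = 8.88 hours.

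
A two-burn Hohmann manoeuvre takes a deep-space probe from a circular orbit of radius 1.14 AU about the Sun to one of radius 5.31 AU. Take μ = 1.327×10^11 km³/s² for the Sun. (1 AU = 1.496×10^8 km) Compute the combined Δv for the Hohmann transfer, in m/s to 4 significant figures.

In km: r₁ = 1.14 × 1.496×10^8 = 1.70544×10^8 km; r₂ = 5.31 × 1.496×10^8 = 7.94376×10^8 km.
The Hohmann ellipse has a_t = (r₁ + r₂)/2 = 4.8246×10^8 km.
Circular speed at r₁: v₁ = √(μ/r₁) = √(1.327×10^11/1.70544×10^8) = 27.894 km/s.
Transfer-orbit speed at r₁ (vis-viva equation): v_p = √[μ(2/r₁ − 1/a_t)] = 35.793 km/s.
First burn Δv₁ = |v_p − v₁| = 7.899 km/s.
At r₂, v₂ = √(μ/r₂) = 12.9248 km/s.
Transfer-orbit speed at r₂: v_a = √[μ(2/r₂ − 1/a_t)] = 7.68440 km/s.
Second burn Δv₂ = |v₂ − v_a| = 5.240 km/s.
Δv = Δv₁ + Δv₂ = 7.899 + 5.240 = 13.14 km/s.

Δv = 13140 m/s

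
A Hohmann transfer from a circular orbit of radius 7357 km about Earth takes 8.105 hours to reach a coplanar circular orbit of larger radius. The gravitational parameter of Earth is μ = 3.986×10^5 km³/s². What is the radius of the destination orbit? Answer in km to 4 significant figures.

r₂ = 57680 km

Transfer time t = 8.105 hours = 29178 s, and t = π√(a_t³/μ).
So a_t = (μ t²/π²)^(1/3) = (3.986×10^5 × (29178)² / π²)^(1/3) = 32517 km.
Since a_t = (r₁ + r₂)/2, r₂ = 2a_t − r₁ = 2×32517 − 7357 = 57677 km.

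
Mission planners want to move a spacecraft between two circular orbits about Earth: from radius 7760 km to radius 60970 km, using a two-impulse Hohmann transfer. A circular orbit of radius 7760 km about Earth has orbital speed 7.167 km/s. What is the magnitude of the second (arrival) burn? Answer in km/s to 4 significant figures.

Δv₂ = 1.342 km/s

From the circular-orbit relation v² = μ/r at r = 7760 km: μ = v²r = (7.167)² × 7760 = 3.98599×10^5 km³/s².
Semi-major axis of the transfer orbit: a_t = (7760 + 60970)/2 = 34365 km.
On the circular orbit at r = 60970 km, v_c = √(μ/r) = 2.557 km/s.
Vis-viva on the transfer ellipse at r = 60970 km gives v_t = √[μ(2/r − 1/a_t)] = 1.215 km/s.
Δv₂ = |v_t − v_c| = |1.215 − 2.557| = 1.342 km/s.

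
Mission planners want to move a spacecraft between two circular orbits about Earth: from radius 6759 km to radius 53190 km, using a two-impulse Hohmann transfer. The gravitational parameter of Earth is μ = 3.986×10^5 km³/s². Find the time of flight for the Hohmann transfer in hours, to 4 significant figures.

t = 7.173 hours

The Hohmann ellipse has a_t = (r₁ + r₂)/2 = 29974.5 km.
Transfer time t = π√(a_t³/μ) = π√((29974.5)³ / 3.986×10^5) = 25823 s.
Converting: 25823 s ÷ 3600 s/hour = 7.173 hours.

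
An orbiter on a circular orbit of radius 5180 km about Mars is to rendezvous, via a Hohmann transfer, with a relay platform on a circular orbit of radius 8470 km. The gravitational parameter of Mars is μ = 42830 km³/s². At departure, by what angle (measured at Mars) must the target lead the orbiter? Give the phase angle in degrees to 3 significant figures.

φ = 49.8°

Semi-major axis of the transfer orbit: a_t = (5180 + 8470)/2 = 6825 km.
The half-period of the transfer ellipse is t = π√(a_t³/μ) = 8559 s.
The target's mean motion on its circular orbit is ω₂ = √(μ/r₂³) = 2.655×10^-4 rad/s.
Angle swept by the target during transfer: ω₂·t = 2.272 rad = 130.2°.
Arrival is 180° from departure on the ellipse, so φ = 180° − 130.2° = 49.8°.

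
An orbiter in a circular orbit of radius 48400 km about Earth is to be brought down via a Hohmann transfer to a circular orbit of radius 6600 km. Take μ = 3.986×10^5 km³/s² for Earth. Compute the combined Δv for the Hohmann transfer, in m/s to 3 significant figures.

Δv = 4000 m/s

Transfer-ellipse semi-major axis a_t = (r₁ + r₂)/2 = (48400 + 6600)/2 = 27500 km.
Circular speed at r₁: v₁ = √(μ/r₁) = √(3.986×10^5/48400) = 2.8698 km/s.
On the transfer ellipse at r₁, vis-viva equation gives v_a = √[μ(2/r₁ − 1/a_t)] = 1.4059 km/s.
First burn Δv₁ = |v_a − v₁| = 1.4639 km/s.
Circular speed at r₂: v₂ = √(μ/r₂) = 7.771354 km/s.
Transfer-orbit speed at r₂: v_p = √[μ(2/r₂ − 1/a_t)] = 10.30987 km/s.
Second burn Δv₂ = |v₂ − v_p| = 2.5385 km/s.
Total Δv = Δv₁ + Δv₂ = 4.002 km/s.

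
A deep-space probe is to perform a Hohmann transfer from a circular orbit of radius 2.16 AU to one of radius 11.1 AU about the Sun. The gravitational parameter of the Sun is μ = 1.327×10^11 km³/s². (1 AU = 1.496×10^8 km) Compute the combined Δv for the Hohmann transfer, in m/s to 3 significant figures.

In km: r₁ = 2.16 × 1.496×10^8 = 3.23136×10^8 km; r₂ = 11.1 × 1.496×10^8 = 1.66056×10^9 km.
Semi-major axis of the transfer orbit: a_t = (3.23136×10^8 + 1.66056×10^9)/2 = 9.91848×10^8 km.
Circular speed at r₁: v₁ = √(μ/r₁) = √(1.327×10^11/3.23136×10^8) = 20.265 km/s.
Transfer-orbit speed at r₁ (vis-viva equation): v_p = √[μ(2/r₁ − 1/a_t)] = 26.221 km/s.
First burn Δv₁ = |v_p − v₁| = 5.956 km/s.
At r₂, v₂ = √(μ/r₂) = 8.939 km/s.
Transfer-orbit speed at r₂: v_a = √[μ(2/r₂ − 1/a_t)] = 5.102 km/s.
Second burn Δv₂ = |v₂ − v_a| = 3.837 km/s.
Total Δv = Δv₁ + Δv₂ = 9.793 km/s.

Δv = 9790 m/s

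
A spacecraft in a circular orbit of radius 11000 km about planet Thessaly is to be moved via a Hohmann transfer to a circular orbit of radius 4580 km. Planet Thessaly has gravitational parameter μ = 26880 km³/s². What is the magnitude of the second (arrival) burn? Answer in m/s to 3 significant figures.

Transfer-ellipse semi-major axis a_t = (r₁ + r₂)/2 = (11000 + 4580)/2 = 7790 km.
On the circular orbit at r = 4580 km, v_c = √(μ/r) = 2.4226 km/s.
Vis-viva on the transfer ellipse at r = 4580 km gives v_t = √[μ(2/r − 1/a_t)] = 2.8788 km/s.
Δv₂ = |v_t − v_c| = |2.8788 − 2.4226| = 0.4562 km/s.

Δv₂ = 456 m/s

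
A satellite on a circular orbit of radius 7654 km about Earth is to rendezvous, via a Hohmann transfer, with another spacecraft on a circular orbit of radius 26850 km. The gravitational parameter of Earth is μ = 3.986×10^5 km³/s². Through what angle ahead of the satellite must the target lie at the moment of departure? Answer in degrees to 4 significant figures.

φ = 87.29°

Transfer-ellipse semi-major axis a_t = (r₁ + r₂)/2 = (7654 + 26850)/2 = 17252 km.
The half-period of the transfer ellipse is t = π√(a_t³/μ) = 11276 s.
The target's mean motion on its circular orbit is ω₂ = √(μ/r₂³) = 1.4350×10^-4 rad/s.
Angle swept by the target during transfer: ω₂·t = 1.6181 rad = 92.71°.
The satellite traverses 180° on the transfer ellipse, so the target must lead by 180° − 92.71° = 87.29°.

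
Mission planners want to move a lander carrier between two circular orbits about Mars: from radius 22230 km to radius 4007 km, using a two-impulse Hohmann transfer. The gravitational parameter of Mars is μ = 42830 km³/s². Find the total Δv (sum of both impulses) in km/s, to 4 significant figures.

The Hohmann ellipse has a_t = (r₁ + r₂)/2 = 13118.5 km.
At r₁ the circular-orbit speed is v₁ = √(μ/r₁) = 1.388 km/s.
Transfer-orbit speed at r₁ (vis-viva equation): v_a = √[μ(2/r₁ − 1/a_t)] = 0.7671 km/s.
First burn Δv₁ = |v_a − v₁| = 0.6209 km/s.
At r₂, v₂ = √(μ/r₂) = 3.2694 km/s.
Transfer-orbit speed at r₂: v_p = √[μ(2/r₂ − 1/a_t)] = 4.2559 km/s.
Second burn Δv₂ = |v₂ − v_p| = 0.9865 km/s.
Total Δv = Δv₁ + Δv₂ = 1.607 km/s.

Δv = 1.607 km/s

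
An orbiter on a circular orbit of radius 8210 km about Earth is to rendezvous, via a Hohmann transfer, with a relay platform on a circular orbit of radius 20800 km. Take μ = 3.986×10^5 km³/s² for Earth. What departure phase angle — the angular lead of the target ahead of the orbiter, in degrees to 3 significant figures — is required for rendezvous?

Transfer-ellipse semi-major axis a_t = (r₁ + r₂)/2 = (8210 + 20800)/2 = 14505 km.
Transfer time t = π√(a_t³/μ) = 8692.8 s.
The target's mean motion on its circular orbit is ω₂ = √(μ/r₂³) = 2.1046×10^-4 rad/s.
Angle swept by the target during transfer: ω₂·t = 1.829 rad = 104.8°.
The orbiter traverses 180° on the transfer ellipse, so the target must lead by 180° − 104.8° = 75.2°.

φ = 75.2°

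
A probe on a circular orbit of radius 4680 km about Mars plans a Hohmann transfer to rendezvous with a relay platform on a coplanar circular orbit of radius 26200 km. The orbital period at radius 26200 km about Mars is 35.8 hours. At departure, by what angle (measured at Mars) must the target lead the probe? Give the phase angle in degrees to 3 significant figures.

φ = 98.6°

From Kepler's third law T² = 4π²r³/μ at r = 26200 km, T = 35.8 hours = 35.8 × 3600 s = 1.2888×10^5 s: μ = 4π²r³/T² = 42745.7 km³/s².
The Hohmann ellipse has a_t = (r₁ + r₂)/2 = 15440 km.
The half-period of the transfer ellipse is t = π√(a_t³/μ) = 29152 s.
Target angular speed ω₂ = √(μ/r₂³) = 4.8752×10^-5 rad/s.
Angle swept by the target during transfer: ω₂·t = 1.4212 rad = 81.43°.
The probe traverses 180° on the transfer ellipse, so the target must lead by 180° − 81.43° = 98.6°.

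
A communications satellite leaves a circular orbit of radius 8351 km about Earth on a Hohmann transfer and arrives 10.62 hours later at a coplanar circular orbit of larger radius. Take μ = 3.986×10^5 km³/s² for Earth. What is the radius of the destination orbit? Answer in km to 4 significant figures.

Transfer time t = 10.62 hours = 38232 s, and t = π√(a_t³/μ).
So a_t = (μ t²/π²)^(1/3) = (3.986×10^5 × (38232)² / π²)^(1/3) = 38937 km.
Since a_t = (r₁ + r₂)/2, r₂ = 2a_t − r₁ = 2×38937 − 8351 = 69523 km.

r₂ = 69520 km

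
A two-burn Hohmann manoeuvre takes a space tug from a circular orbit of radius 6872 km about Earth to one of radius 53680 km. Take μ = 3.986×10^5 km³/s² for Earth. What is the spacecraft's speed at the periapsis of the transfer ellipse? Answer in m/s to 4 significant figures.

v = 10140 m/s

Semi-major axis of the transfer orbit: a_t = (6872 + 53680)/2 = 30276 km.
At periapsis, r = 6872 km.
From the vis-viva equation, v = √[μ(2/r − 1/a_t)] = 10.14 km/s.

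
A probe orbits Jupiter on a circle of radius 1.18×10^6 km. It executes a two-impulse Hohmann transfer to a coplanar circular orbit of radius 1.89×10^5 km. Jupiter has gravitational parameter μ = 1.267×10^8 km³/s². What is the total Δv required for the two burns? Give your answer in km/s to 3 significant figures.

Δv = 13.0 km/s

The Hohmann ellipse has a_t = (r₁ + r₂)/2 = 6.845×10^5 km.
Circular speed at r₁: v₁ = √(μ/r₁) = √(1.267×10^8/1.180×10^6) = 10.362 km/s.
Transfer-orbit speed at r₁ (v² = μ(2/r − 1/a)): v_a = √[μ(2/r₁ − 1/a_t)] = 5.4449 km/s.
First burn Δv₁ = |v_a − v₁| = 4.917 km/s.
Circular speed at r₂: v₂ = √(μ/r₂) = 25.892 km/s.
Transfer-orbit speed at r₂: v_p = √[μ(2/r₂ − 1/a_t)] = 33.995 km/s.
Second burn Δv₂ = |v₂ − v_p| = 8.103 km/s.
Total Δv = Δv₁ + Δv₂ = 13.02 km/s.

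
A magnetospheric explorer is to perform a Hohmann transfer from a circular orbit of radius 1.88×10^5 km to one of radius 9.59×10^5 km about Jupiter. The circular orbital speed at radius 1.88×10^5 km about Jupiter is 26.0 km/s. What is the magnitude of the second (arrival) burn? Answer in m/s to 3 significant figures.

From the circular-orbit relation v² = μ/r at r = 1.88×10^5 km: μ = v²r = (26.0)² × 1.88×10^5 = 1.27088×10^8 km³/s².
Semi-major axis of the transfer orbit: a_t = (1.880×10^5 + 9.590×10^5)/2 = 5.735×10^5 km.
On the circular orbit at r = 9.590×10^5 km, v_c = √(μ/r) = 11.512 km/s.
Vis-viva on the transfer ellipse at r = 9.590×10^5 km gives v_t = √[μ(2/r − 1/a_t)] = 6.5911 km/s.
Δv₂ = |v_t − v_c| = |6.5911 − 11.512| = 4.921 km/s.

Δv₂ = 4920 m/s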